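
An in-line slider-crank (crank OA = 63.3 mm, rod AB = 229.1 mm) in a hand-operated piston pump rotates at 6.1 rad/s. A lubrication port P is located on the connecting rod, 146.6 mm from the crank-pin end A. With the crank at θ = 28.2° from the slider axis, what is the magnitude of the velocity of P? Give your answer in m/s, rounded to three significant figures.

0.244

ω = 6.1 rad/s.  Crank-pin speed |V_A| = rω = 0.38613 m/s, perpendicular to OA.
Rod angle: sinφ = −(r/L) sinθ ⇒ φ = -7.502°; ω_rod = −rω cosθ/√(L²−r²sin²θ) = -1.4982 rad/s.
V_P = V_A + ω_rod × AP, with AP = 0.1466 m along the rod.
Components: V_Px = −rω sinθ − a·ω_rod·sinφ = -0.21114 m/s;  V_Py = rω cosθ + a·ω_rod·cosφ = +0.12254 m/s.
|V_P| = √(V_Px² + V_Py²) = 0.24413 m/s.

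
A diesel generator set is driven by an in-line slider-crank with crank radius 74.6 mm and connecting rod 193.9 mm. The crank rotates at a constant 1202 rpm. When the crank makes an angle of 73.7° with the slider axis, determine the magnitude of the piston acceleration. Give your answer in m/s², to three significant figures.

74.4

ω = 2π·1202/60 = 125.9 rad/s
x(θ) = r cosθ + √(L² − r² sin²θ); with ω constant, a = ω²·d²x/dθ².
d²x/dθ² = −r cosθ − r²(cos2θ)/√u − r⁴ sin²2θ/(4u^{3/2}),  u = L² − r² sin²θ = 0.0324704 m².
Substituting r = 0.0746 m, L = 0.1939 m, θ = 73.7°: d²x/dθ² = +0.0046964 m.
a = ω²·d²x/dθ² = (125.9)²·(+0.0046964) = +74.411 m/s²;  |a| = 74.411 m/s².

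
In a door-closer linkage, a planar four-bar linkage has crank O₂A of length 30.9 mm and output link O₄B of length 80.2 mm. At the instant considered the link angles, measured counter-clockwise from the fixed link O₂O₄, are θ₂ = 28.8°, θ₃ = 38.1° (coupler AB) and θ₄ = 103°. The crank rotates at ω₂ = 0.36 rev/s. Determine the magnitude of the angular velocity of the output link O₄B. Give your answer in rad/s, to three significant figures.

ω₂ = 2.262 rad/s (from 0.36 rev/s).
Differentiating the loop-closure r₂e^{iθ₂}+r₃e^{iθ₃}=r₁+r₄e^{iθ₄} gives r₂ω₂e^{iθ₂}+r₃ω₃e^{iθ₃}=r₄ω₄e^{iθ₄}.
Eliminating the other unknown: ω₄ = r₂ω₂ sin(θ₂−θ₃) / [r₄ sin(θ₄−θ₃)].
Numerator sine = -0.16160; denominator sine = +0.90557.
Result = 0.0309·2.262·(-0.16160) / (0.0802·(+0.90557)) = -0.15552 rad/s; magnitude 0.15552 rad/s.

0.156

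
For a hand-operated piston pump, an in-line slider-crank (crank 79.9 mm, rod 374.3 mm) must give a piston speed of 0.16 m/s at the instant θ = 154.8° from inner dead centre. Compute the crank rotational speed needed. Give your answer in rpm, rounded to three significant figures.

For an in-line slider-crank, |v_piston| = rω|sinθ|·[1 + r cosθ/√(L² − r² sin²θ)].
With r = 0.0799 m, L = 0.3743 m, θ = 154.8°: the bracketed kinematic factor |dx/dθ| = 0.027422 m.
ω = v/|dx/dθ| = 0.16/0.027422 = 5.8348 rad/s.
N = 60ω/(2π) = 55.718 rpm.

55.7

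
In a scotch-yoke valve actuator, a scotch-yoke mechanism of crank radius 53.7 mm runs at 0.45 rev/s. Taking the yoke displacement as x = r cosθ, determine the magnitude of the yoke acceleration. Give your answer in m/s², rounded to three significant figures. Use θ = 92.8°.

ω = 2.827 rad/s (from 0.45 rev/s).
x = r cosθ ⇒ ẍ = −rω² cosθ (ω constant).
|a| = rω²|cosθ| = 0.0537·(2.827)²·|cos 92.8°| = 0.020971 m/s².

0.0210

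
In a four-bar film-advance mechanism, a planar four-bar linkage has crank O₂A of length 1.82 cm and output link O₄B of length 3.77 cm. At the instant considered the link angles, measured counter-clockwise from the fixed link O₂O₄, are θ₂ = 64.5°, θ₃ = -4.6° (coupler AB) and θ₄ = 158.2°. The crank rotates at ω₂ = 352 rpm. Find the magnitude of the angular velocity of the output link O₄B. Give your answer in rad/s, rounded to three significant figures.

56.2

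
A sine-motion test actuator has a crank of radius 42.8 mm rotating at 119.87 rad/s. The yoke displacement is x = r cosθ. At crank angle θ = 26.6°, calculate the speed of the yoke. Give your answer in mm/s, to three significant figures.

2300

ω = 119.9 rad/s
x = r cosθ ⇒ ẋ = −rω sinθ.
|v| = rω|sinθ| = 0.0428·119.9·|sin 26.6°| = 2.2972 m/s = 2297.2 mm/s.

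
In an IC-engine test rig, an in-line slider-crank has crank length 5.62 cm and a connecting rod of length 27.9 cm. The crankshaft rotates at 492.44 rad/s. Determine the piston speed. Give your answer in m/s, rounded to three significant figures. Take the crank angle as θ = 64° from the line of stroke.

27.1

ω = 492.4 rad/s
For an in-line slider-crank, x = r cosθ + √(L² − r² sin²θ), so v = −rω sinθ·[1 + r cosθ/√(L² − r² sin²θ)].
With r = 0.0562 m, L = 0.279 m, θ = 64°: √(L² − r² sin²θ) = 0.27439 m.
v = −0.0562·492.4·0.89879·[1 + 0.0562·0.43837/0.27439] = -27.108 m/s.
|v| = 27.108 m/s.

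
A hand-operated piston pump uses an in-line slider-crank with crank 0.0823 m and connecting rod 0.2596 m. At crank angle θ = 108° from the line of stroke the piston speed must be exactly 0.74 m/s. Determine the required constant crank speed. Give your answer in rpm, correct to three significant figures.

101

For an in-line slider-crank, |v_piston| = rω|sinθ|·[1 + r cosθ/√(L² − r² sin²θ)].
With r = 0.0823 m, L = 0.2596 m, θ = 108°: the bracketed kinematic factor |dx/dθ| = 0.07023 m.
ω = v/|dx/dθ| = 0.74/0.07023 = 10.537 rad/s.
N = 60ω/(2π) = 100.62 rpm.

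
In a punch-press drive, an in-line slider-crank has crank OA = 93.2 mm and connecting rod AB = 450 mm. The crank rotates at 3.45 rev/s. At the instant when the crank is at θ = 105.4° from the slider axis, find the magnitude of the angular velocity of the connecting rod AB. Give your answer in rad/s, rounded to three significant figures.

ω = 21.68 rad/s (converted from 3.45 rev/s).
The rod makes angle φ with the slider axis where L sinφ = r sinθ; differentiating, L cosφ·φ̇ = r ω cosθ.
L cosφ = √(L² − r² sin²θ) = 0.44094 m.
|ω_rod| = r ω |cosθ| / √(L² − r² sin²θ) = 0.0932·21.68·0.26556/0.44094 = 1.2167 rad/s.

1.22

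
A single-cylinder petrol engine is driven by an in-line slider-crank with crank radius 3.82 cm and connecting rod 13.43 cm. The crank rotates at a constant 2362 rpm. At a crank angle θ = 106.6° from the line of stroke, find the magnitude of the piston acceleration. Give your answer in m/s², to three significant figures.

1240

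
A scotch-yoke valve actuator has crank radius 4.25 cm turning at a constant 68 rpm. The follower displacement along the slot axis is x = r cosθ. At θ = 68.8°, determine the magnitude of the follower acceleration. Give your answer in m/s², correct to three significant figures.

0.779

ω = 7.121 rad/s (from 68 rpm).
x = r cosθ ⇒ ẍ = −rω² cosθ (ω constant).
|a| = rω²|cosθ| = 0.0425·(7.121)²·|cos 68.8°| = 0.77933 m/s².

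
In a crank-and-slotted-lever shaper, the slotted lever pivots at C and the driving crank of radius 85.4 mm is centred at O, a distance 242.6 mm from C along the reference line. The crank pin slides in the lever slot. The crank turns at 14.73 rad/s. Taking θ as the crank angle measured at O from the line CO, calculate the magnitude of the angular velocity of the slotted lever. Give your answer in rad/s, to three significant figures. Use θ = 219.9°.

3.69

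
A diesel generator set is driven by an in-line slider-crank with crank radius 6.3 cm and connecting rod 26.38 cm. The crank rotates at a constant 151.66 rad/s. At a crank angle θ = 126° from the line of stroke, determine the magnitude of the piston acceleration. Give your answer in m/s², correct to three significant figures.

956

ω = 151.7 rad/s
x(θ) = r cosθ + √(L² − r² sin²θ); with ω constant, a = ω²·d²x/dθ².
d²x/dθ² = −r cosθ − r²(cos2θ)/√u − r⁴ sin²2θ/(4u^{3/2}),  u = L² − r² sin²θ = 0.0669927 m².
Substituting r = 0.063 m, L = 0.2638 m, θ = 126°: d²x/dθ² = +0.041564 m.
a = ω²·d²x/dθ² = (151.7)²·(+0.041564) = +955.99 m/s²;  |a| = 955.99 m/s².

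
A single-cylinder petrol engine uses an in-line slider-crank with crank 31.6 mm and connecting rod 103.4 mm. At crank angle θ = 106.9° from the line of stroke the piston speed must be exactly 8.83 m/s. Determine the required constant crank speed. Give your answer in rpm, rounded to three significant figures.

3070

For an in-line slider-crank, |v_piston| = rω|sinθ|·[1 + r cosθ/√(L² − r² sin²θ)].
With r = 0.0316 m, L = 0.1034 m, θ = 106.9°: the bracketed kinematic factor |dx/dθ| = 0.027426 m.
ω = v/|dx/dθ| = 8.83/0.027426 = 321.95 rad/s.
N = 60ω/(2π) = 3074.4 rpm.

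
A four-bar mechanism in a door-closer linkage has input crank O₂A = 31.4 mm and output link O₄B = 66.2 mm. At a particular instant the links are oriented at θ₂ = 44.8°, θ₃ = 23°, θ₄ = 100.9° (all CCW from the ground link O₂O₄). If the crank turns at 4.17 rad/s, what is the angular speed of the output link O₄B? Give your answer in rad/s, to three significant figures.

ω₂ = 4.17 rad/s
Differentiating the loop-closure r₂e^{iθ₂}+r₃e^{iθ₃}=r₁+r₄e^{iθ₄} gives r₂ω₂e^{iθ₂}+r₃ω₃e^{iθ₃}=r₄ω₄e^{iθ₄}.
Eliminating the other unknown: ω₄ = r₂ω₂ sin(θ₂−θ₃) / [r₄ sin(θ₄−θ₃)].
Numerator sine = +0.37137; denominator sine = +0.97778.
Result = 0.0314·4.17·(+0.37137) / (0.0662·(+0.97778)) = +0.75122 rad/s; magnitude 0.75122 rad/s.

0.751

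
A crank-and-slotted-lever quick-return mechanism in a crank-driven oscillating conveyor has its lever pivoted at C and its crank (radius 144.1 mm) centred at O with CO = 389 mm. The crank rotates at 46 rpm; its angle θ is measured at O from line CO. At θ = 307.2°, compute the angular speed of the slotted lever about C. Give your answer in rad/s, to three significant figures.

1.10

ω = 4.817 rad/s (from 46 rpm).
Crank pin A relative to C: A = (d + r cosθ, r sinθ); lever angle φ = atan2(r sinθ, d + r cosθ).
Differentiating tanφ: φ̇ = rω(d cosθ + r)/(d² + r² + 2dr cosθ).
d² + r² + 2dr cosθ = |CA|² = 0.239867 m²;  d cosθ + r = +0.37929 m.
|ω_lever| = |0.1441·4.817·+0.37929| / 0.239867 = 1.0976 rad/s.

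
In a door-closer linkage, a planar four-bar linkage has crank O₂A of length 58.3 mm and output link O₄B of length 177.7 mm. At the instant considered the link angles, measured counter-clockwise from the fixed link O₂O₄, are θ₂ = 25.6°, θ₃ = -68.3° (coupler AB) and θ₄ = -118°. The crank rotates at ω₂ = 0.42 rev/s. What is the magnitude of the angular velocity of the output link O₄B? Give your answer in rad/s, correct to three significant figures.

ω₂ = 2.639 rad/s (from 0.42 rev/s).
Differentiating the loop-closure r₂e^{iθ₂}+r₃e^{iθ₃}=r₁+r₄e^{iθ₄} gives r₂ω₂e^{iθ₂}+r₃ω₃e^{iθ₃}=r₄ω₄e^{iθ₄}.
Eliminating the other unknown: ω₄ = r₂ω₂ sin(θ₂−θ₃) / [r₄ sin(θ₄−θ₃)].
Numerator sine = +0.99768; denominator sine = -0.76267.
Result = 0.0583·2.639·(+0.99768) / (0.1777·(-0.76267)) = -1.1326 rad/s; magnitude 1.1326 rad/s.

1.13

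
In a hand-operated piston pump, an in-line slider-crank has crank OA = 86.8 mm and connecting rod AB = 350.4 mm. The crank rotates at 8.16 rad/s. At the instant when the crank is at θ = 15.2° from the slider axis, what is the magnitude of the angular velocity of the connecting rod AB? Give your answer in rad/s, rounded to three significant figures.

1.95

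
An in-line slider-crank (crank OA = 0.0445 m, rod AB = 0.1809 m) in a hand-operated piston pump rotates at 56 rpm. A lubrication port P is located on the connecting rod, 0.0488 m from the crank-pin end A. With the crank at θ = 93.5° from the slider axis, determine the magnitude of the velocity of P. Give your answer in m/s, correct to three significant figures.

ω = 5.864 rad/s.  Crank-pin speed |V_A| = rω = 0.26096 m/s, perpendicular to OA.
Rod angle: sinφ = −(r/L) sinθ ⇒ φ = -14.213°; ω_rod = −rω cosθ/√(L²−r²sin²θ) = +0.090848 rad/s.
V_P = V_A + ω_rod × AP, with AP = 0.0488 m along the rod.
Components: V_Px = −rω sinθ − a·ω_rod·sinφ = -0.25939 m/s;  V_Py = rω cosθ + a·ω_rod·cosφ = -0.011634 m/s.
|V_P| = √(V_Px² + V_Py²) = 0.25965 m/s.

0.260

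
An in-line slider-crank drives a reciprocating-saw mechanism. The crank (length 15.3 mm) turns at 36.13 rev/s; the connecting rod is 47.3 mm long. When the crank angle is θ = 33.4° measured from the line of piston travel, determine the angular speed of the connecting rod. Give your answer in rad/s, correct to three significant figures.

62.3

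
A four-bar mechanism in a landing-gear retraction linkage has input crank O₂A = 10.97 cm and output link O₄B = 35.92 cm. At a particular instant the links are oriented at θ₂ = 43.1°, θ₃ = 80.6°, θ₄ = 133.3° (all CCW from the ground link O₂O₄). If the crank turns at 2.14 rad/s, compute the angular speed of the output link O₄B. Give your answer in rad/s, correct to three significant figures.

0.500

ω₂ = 2.14 rad/s
Differentiating the loop-closure r₂e^{iθ₂}+r₃e^{iθ₃}=r₁+r₄e^{iθ₄} gives r₂ω₂e^{iθ₂}+r₃ω₃e^{iθ₃}=r₄ω₄e^{iθ₄}.
Eliminating the other unknown: ω₄ = r₂ω₂ sin(θ₂−θ₃) / [r₄ sin(θ₄−θ₃)].
Numerator sine = -0.60876; denominator sine = +0.79547.
Result = 0.1097·2.14·(-0.60876) / (0.3592·(+0.79547)) = -0.50016 rad/s; magnitude 0.50016 rad/s.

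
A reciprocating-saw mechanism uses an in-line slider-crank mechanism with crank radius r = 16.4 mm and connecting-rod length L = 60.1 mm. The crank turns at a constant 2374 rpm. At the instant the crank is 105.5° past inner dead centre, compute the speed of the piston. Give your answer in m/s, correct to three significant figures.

3.63

ω = 2π·2374/60 = 248.6 rad/s
For an in-line slider-crank, x = r cosθ + √(L² − r² sin²θ), so v = −rω sinθ·[1 + r cosθ/√(L² − r² sin²θ)].
With r = 0.0164 m, L = 0.0601 m, θ = 105.5°: √(L² − r² sin²θ) = 0.057985 m.
v = −0.0164·248.6·0.96363·[1 + 0.0164·-0.26724/0.057985] = -3.6319 m/s.
|v| = 3.6319 m/s.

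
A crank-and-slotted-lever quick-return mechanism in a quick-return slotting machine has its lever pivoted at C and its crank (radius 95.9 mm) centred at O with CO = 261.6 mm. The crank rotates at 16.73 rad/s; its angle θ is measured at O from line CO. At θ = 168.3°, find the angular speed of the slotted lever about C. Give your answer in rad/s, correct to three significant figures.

9.02

ω = 16.73 rad/s
Crank pin A relative to C: A = (d + r cosθ, r sinθ); lever angle φ = atan2(r sinθ, d + r cosθ).
Differentiating tanφ: φ̇ = rω(d cosθ + r)/(d² + r² + 2dr cosθ).
d² + r² + 2dr cosθ = |CA|² = 0.028499 m²;  d cosθ + r = -0.16026 m.
|ω_lever| = |0.0959·16.73·-0.16026| / 0.028499 = 9.0224 rad/s.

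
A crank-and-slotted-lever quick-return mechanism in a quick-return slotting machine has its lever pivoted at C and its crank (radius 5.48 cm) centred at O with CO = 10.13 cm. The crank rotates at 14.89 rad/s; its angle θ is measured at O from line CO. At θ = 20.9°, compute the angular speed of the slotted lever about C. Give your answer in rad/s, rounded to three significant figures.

5.16

ω = 14.89 rad/s
Crank pin A relative to C: A = (d + r cosθ, r sinθ); lever angle φ = atan2(r sinθ, d + r cosθ).
Differentiating tanφ: φ̇ = rω(d cosθ + r)/(d² + r² + 2dr cosθ).
d² + r² + 2dr cosθ = |CA|² = 0.0236367 m²;  d cosθ + r = +0.14943 m.
|ω_lever| = |0.0548·14.89·+0.14943| / 0.0236367 = 5.1587 rad/s.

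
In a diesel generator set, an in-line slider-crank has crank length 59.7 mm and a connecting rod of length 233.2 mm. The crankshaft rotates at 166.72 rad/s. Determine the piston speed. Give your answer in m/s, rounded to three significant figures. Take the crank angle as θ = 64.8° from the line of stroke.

ω = 166.7 rad/s
For an in-line slider-crank, x = r cosθ + √(L² − r² sin²θ), so v = −rω sinθ·[1 + r cosθ/√(L² − r² sin²θ)].
With r = 0.0597 m, L = 0.2332 m, θ = 64.8°: √(L² − r² sin²θ) = 0.22686 m.
v = −0.0597·166.7·0.90483·[1 + 0.0597·0.42578/0.22686] = -10.015 m/s.
|v| = 10.015 m/s.

10.0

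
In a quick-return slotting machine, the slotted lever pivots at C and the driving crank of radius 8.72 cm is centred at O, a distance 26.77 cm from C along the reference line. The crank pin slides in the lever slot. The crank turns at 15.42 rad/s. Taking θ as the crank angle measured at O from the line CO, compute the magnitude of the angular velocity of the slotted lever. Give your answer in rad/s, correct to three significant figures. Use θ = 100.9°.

ω = 15.42 rad/s
Crank pin A relative to C: A = (d + r cosθ, r sinθ); lever angle φ = atan2(r sinθ, d + r cosθ).
Differentiating tanφ: φ̇ = rω(d cosθ + r)/(d² + r² + 2dr cosθ).
d² + r² + 2dr cosθ = |CA|² = 0.0704389 m²;  d cosθ + r = +0.036579 m.
|ω_lever| = |0.0872·15.42·+0.036579| / 0.0704389 = 0.69827 rad/s.

0.698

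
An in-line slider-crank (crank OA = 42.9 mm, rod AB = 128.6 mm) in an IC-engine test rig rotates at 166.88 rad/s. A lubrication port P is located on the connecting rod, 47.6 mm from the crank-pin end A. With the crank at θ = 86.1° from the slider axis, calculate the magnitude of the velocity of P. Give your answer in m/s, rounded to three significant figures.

ω = 166.9 rad/s.  Crank-pin speed |V_A| = rω = 7.1592 m/s, perpendicular to OA.
Rod angle: sinφ = −(r/L) sinθ ⇒ φ = -19.440°; ω_rod = −rω cosθ/√(L²−r²sin²θ) = -4.0153 rad/s.
V_P = V_A + ω_rod × AP, with AP = 0.0476 m along the rod.
Components: V_Px = −rω sinθ − a·ω_rod·sinφ = -7.2062 m/s;  V_Py = rω cosθ + a·ω_rod·cosφ = +0.3067 m/s.
|V_P| = √(V_Px² + V_Py²) = 7.2127 m/s.

7.21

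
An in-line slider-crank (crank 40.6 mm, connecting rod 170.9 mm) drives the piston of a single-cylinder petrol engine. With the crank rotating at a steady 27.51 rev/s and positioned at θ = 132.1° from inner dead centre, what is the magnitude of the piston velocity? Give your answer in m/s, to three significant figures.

ω = 2π·27.5 = 172.9 rad/s
For an in-line slider-crank, x = r cosθ + √(L² − r² sin²θ), so v = −rω sinθ·[1 + r cosθ/√(L² − r² sin²θ)].
With r = 0.0406 m, L = 0.1709 m, θ = 132.1°: √(L² − r² sin²θ) = 0.16822 m.
v = −0.0406·172.9·0.74198·[1 + 0.0406·-0.67043/0.16822] = -4.3645 m/s.
|v| = 4.3645 m/s.

4.36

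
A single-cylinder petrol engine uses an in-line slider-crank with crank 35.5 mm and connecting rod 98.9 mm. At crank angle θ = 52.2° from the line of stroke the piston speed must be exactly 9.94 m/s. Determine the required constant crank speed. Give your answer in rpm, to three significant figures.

For an in-line slider-crank, |v_piston| = rω|sinθ|·[1 + r cosθ/√(L² − r² sin²θ)].
With r = 0.0355 m, L = 0.0989 m, θ = 52.2°: the bracketed kinematic factor |dx/dθ| = 0.034486 m.
ω = v/|dx/dθ| = 9.94/0.034486 = 288.23 rad/s.
N = 60ω/(2π) = 2752.4 rpm.

2750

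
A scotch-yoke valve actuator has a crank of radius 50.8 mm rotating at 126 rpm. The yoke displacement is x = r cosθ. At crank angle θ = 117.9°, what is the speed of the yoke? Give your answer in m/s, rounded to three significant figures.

0.592

ω = 13.19 rad/s (from 126 rpm).
x = r cosθ ⇒ ẋ = −rω sinθ.
|v| = rω|sinθ| = 0.0508·13.19·|sin 117.9°| = 0.59238 m/s.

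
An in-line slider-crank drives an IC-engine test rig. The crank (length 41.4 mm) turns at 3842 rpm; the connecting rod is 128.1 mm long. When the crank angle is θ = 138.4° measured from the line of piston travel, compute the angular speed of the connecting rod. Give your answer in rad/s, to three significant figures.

99.6

ω = 402.3 rad/s (converted from 3842 rpm).
The rod makes angle φ with the slider axis where L sinφ = r sinθ; differentiating, L cosφ·φ̇ = r ω cosθ.
L cosφ = √(L² − r² sin²θ) = 0.12512 m.
|ω_rod| = r ω |cosθ| / √(L² − r² sin²θ) = 0.0414·402.3·0.74780/0.12512 = 99.554 rad/s.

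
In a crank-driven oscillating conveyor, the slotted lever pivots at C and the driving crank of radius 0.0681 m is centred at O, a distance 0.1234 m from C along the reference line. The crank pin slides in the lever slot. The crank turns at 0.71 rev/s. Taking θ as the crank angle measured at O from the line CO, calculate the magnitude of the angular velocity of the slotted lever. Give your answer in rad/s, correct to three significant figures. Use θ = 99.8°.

0.841

ω = 4.461 rad/s (from 0.71 rev/s).
Crank pin A relative to C: A = (d + r cosθ, r sinθ); lever angle φ = atan2(r sinθ, d + r cosθ).
Differentiating tanφ: φ̇ = rω(d cosθ + r)/(d² + r² + 2dr cosθ).
d² + r² + 2dr cosθ = |CA|² = 0.0170044 m²;  d cosθ + r = +0.047096 m.
|ω_lever| = |0.0681·4.461·+0.047096| / 0.0170044 = 0.84141 rad/s.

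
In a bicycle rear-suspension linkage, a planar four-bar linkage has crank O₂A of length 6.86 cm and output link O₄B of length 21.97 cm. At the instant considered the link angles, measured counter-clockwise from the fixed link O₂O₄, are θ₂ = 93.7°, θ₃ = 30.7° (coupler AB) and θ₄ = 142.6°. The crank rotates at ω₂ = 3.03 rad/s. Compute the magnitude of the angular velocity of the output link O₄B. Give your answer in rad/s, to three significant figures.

0.909

ω₂ = 3.03 rad/s
Differentiating the loop-closure r₂e^{iθ₂}+r₃e^{iθ₃}=r₁+r₄e^{iθ₄} gives r₂ω₂e^{iθ₂}+r₃ω₃e^{iθ₃}=r₄ω₄e^{iθ₄}.
Eliminating the other unknown: ω₄ = r₂ω₂ sin(θ₂−θ₃) / [r₄ sin(θ₄−θ₃)].
Numerator sine = +0.89101; denominator sine = +0.92784.
Result = 0.0686·3.03·(+0.89101) / (0.2197·(+0.92784)) = +0.90854 rad/s; magnitude 0.90854 rad/s.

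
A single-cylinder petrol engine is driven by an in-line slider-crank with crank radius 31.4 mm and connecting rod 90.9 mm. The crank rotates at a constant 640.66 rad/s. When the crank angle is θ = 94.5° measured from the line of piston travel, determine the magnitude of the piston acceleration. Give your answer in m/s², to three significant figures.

ω = 640.7 rad/s
x(θ) = r cosθ + √(L² − r² sin²θ); with ω constant, a = ω²·d²x/dθ².
d²x/dθ² = −r cosθ − r²(cos2θ)/√u − r⁴ sin²2θ/(4u^{3/2}),  u = L² − r² sin²θ = 0.00728292 m².
Substituting r = 0.0314 m, L = 0.0909 m, θ = 94.5°: d²x/dθ² = +0.013865 m.
a = ω²·d²x/dθ² = (640.7)²·(+0.013865) = +5690.9 m/s²;  |a| = 5690.9 m/s².

5690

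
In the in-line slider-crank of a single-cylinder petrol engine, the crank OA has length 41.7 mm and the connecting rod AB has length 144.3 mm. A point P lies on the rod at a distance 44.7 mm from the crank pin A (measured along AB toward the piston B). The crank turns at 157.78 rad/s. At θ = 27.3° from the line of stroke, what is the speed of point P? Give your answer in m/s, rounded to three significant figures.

ω = 157.8 rad/s.  Crank-pin speed |V_A| = rω = 6.5794 m/s, perpendicular to OA.
Rod angle: sinφ = −(r/L) sinθ ⇒ φ = -7.616°; ω_rod = −rω cosθ/√(L²−r²sin²θ) = -40.878 rad/s.
V_P = V_A + ω_rod × AP, with AP = 0.0447 m along the rod.
Components: V_Px = −rω sinθ − a·ω_rod·sinφ = -3.2598 m/s;  V_Py = rω cosθ + a·ω_rod·cosφ = +4.0355 m/s.
|V_P| = √(V_Px² + V_Py²) = 5.1876 m/s.

5.19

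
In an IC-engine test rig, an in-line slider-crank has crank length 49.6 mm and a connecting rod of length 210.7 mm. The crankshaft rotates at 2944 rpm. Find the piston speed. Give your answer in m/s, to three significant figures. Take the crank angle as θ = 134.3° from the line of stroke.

ω = 2π·2944/60 = 308.3 rad/s
For an in-line slider-crank, x = r cosθ + √(L² − r² sin²θ), so v = −rω sinθ·[1 + r cosθ/√(L² − r² sin²θ)].
With r = 0.0496 m, L = 0.2107 m, θ = 134.3°: √(L² − r² sin²θ) = 0.20769 m.
v = −0.0496·308.3·0.71569·[1 + 0.0496·-0.69842/0.20769] = -9.1186 m/s.
|v| = 9.1186 m/s.

9.12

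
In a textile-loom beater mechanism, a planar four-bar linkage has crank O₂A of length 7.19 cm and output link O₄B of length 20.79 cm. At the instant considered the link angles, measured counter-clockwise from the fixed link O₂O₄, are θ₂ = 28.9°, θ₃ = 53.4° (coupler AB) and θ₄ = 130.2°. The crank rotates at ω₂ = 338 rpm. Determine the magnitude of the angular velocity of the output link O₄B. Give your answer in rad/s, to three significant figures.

ω₂ = 35.4 rad/s (from 338 rpm).
Differentiating the loop-closure r₂e^{iθ₂}+r₃e^{iθ₃}=r₁+r₄e^{iθ₄} gives r₂ω₂e^{iθ₂}+r₃ω₃e^{iθ₃}=r₄ω₄e^{iθ₄}.
Eliminating the other unknown: ω₄ = r₂ω₂ sin(θ₂−θ₃) / [r₄ sin(θ₄−θ₃)].
Numerator sine = -0.41469; denominator sine = +0.97358.
Result = 0.0719·35.4·(-0.41469) / (0.2079·(+0.97358)) = -5.2141 rad/s; magnitude 5.2141 rad/s.

5.21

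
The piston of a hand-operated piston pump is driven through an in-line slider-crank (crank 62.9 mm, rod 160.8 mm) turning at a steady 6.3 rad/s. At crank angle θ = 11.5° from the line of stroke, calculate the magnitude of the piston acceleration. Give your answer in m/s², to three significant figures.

ω = 6.3 rad/s
x(θ) = r cosθ + √(L² − r² sin²θ); with ω constant, a = ω²·d²x/dθ².
d²x/dθ² = −r cosθ − r²(cos2θ)/√u − r⁴ sin²2θ/(4u^{3/2}),  u = L² − r² sin²θ = 0.0256994 m².
Substituting r = 0.0629 m, L = 0.1608 m, θ = 11.5°: d²x/dθ² = -0.0845 m.
a = ω²·d²x/dθ² = (6.3)²·(-0.0845) = -3.3538 m/s²;  |a| = 3.3538 m/s².

3.35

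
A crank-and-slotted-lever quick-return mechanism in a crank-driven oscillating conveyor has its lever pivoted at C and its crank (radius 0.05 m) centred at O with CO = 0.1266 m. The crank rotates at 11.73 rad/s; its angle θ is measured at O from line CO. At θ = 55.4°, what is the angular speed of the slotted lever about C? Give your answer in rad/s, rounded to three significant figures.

2.78

ω = 11.73 rad/s
Crank pin A relative to C: A = (d + r cosθ, r sinθ); lever angle φ = atan2(r sinθ, d + r cosθ).
Differentiating tanφ: φ̇ = rω(d cosθ + r)/(d² + r² + 2dr cosθ).
d² + r² + 2dr cosθ = |CA|² = 0.0257165 m²;  d cosθ + r = +0.12189 m.
|ω_lever| = |0.05·11.73·+0.12189| / 0.0257165 = 2.7799 rad/s.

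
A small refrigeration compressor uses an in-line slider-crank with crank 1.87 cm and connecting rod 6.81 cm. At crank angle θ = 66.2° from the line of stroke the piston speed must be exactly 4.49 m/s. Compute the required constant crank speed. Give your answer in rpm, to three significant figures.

For an in-line slider-crank, |v_piston| = rω|sinθ|·[1 + r cosθ/√(L² − r² sin²θ)].
With r = 0.0187 m, L = 0.0681 m, θ = 66.2°: the bracketed kinematic factor |dx/dθ| = 0.019069 m.
ω = v/|dx/dθ| = 4.49/0.019069 = 235.47 rad/s.
N = 60ω/(2π) = 2248.5 rpm.

2250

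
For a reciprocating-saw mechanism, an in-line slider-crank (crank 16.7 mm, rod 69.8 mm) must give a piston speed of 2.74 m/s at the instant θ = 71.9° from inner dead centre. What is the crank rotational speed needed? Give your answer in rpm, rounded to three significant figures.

1530

For an in-line slider-crank, |v_piston| = rω|sinθ|·[1 + r cosθ/√(L² − r² sin²θ)].
With r = 0.0167 m, L = 0.0698 m, θ = 71.9°: the bracketed kinematic factor |dx/dθ| = 0.017085 m.
ω = v/|dx/dθ| = 2.74/0.017085 = 160.37 rad/s.
N = 60ω/(2π) = 1531.4 rpm.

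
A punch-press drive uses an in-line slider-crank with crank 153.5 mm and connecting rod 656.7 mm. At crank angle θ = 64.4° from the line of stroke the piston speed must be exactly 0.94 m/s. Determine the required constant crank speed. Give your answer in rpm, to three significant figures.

For an in-line slider-crank, |v_piston| = rω|sinθ|·[1 + r cosθ/√(L² − r² sin²θ)].
With r = 0.1535 m, L = 0.6567 m, θ = 64.4°: the bracketed kinematic factor |dx/dθ| = 0.15273 m.
ω = v/|dx/dθ| = 0.94/0.15273 = 6.1545 rad/s.
N = 60ω/(2π) = 58.771 rpm.

58.8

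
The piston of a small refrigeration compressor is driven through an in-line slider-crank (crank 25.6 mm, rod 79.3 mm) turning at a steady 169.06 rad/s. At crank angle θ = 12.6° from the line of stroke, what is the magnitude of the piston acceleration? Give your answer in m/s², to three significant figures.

ω = 169.1 rad/s
x(θ) = r cosθ + √(L² − r² sin²θ); with ω constant, a = ω²·d²x/dθ².
d²x/dθ² = −r cosθ − r²(cos2θ)/√u − r⁴ sin²2θ/(4u^{3/2}),  u = L² − r² sin²θ = 0.0062573 m².
Substituting r = 0.0256 m, L = 0.0793 m, θ = 12.6°: d²x/dθ² = -0.032519 m.
a = ω²·d²x/dθ² = (169.1)²·(-0.032519) = -929.44 m/s²;  |a| = 929.44 m/s².

929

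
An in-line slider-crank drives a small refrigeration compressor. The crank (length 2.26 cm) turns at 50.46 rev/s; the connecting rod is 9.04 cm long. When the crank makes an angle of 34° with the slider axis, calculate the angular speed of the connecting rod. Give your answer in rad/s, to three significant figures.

66.4

ω = 317 rad/s (converted from 50.46 rev/s).
The rod makes angle φ with the slider axis where L sinφ = r sinθ; differentiating, L cosφ·φ̇ = r ω cosθ.
L cosφ = √(L² − r² sin²θ) = 0.089512 m.
|ω_rod| = r ω |cosθ| / √(L² − r² sin²θ) = 0.0226·317·0.82904/0.089512 = 66.363 rad/s.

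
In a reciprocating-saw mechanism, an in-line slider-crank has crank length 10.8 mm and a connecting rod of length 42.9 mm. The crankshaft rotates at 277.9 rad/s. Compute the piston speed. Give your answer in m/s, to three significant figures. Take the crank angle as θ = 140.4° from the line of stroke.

1.54

ω = 277.9 rad/s
For an in-line slider-crank, x = r cosθ + √(L² − r² sin²θ), so v = −rω sinθ·[1 + r cosθ/√(L² − r² sin²θ)].
With r = 0.0108 m, L = 0.0429 m, θ = 140.4°: √(L² − r² sin²θ) = 0.042344 m.
v = −0.0108·277.9·0.63742·[1 + 0.0108·-0.77051/0.042344] = -1.5371 m/s.
|v| = 1.5371 m/s.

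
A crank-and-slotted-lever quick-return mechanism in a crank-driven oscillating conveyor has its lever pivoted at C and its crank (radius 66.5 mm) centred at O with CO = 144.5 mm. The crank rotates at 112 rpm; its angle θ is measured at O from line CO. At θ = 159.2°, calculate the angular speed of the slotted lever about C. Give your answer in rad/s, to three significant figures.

7.29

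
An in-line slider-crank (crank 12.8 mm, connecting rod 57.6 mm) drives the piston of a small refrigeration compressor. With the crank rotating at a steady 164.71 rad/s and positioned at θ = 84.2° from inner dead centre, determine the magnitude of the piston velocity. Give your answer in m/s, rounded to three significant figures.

ω = 164.7 rad/s
For an in-line slider-crank, x = r cosθ + √(L² − r² sin²θ), so v = −rω sinθ·[1 + r cosθ/√(L² − r² sin²θ)].
With r = 0.0128 m, L = 0.0576 m, θ = 84.2°: √(L² − r² sin²θ) = 0.056175 m.
v = −0.0128·164.7·0.99488·[1 + 0.0128·0.10106/0.056175] = -2.1458 m/s.
|v| = 2.1458 m/s.

2.15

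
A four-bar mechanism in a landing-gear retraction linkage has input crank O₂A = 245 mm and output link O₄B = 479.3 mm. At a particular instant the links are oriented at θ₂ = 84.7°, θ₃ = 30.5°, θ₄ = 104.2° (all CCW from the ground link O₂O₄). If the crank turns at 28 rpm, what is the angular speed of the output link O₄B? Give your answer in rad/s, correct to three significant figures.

1.27

ω₂ = 2.932 rad/s (from 28 rpm).
Differentiating the loop-closure r₂e^{iθ₂}+r₃e^{iθ₃}=r₁+r₄e^{iθ₄} gives r₂ω₂e^{iθ₂}+r₃ω₃e^{iθ₃}=r₄ω₄e^{iθ₄}.
Eliminating the other unknown: ω₄ = r₂ω₂ sin(θ₂−θ₃) / [r₄ sin(θ₄−θ₃)].
Numerator sine = +0.81106; denominator sine = +0.95981.
Result = 0.245·2.932·(+0.81106) / (0.4793·(+0.95981)) = +1.2665 rad/s; magnitude 1.2665 rad/s.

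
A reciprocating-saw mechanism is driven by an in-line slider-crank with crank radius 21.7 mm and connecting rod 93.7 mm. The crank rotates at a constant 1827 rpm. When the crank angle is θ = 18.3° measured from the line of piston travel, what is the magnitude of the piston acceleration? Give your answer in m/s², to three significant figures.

ω = 2π·1827/60 = 191.3 rad/s
x(θ) = r cosθ + √(L² − r² sin²θ); with ω constant, a = ω²·d²x/dθ².
d²x/dθ² = −r cosθ − r²(cos2θ)/√u − r⁴ sin²2θ/(4u^{3/2}),  u = L² − r² sin²θ = 0.00873326 m².
Substituting r = 0.0217 m, L = 0.0937 m, θ = 18.3°: d²x/dθ² = -0.024672 m.
a = ω²·d²x/dθ² = (191.3)²·(-0.024672) = -903.1 m/s²;  |a| = 903.1 m/s².

903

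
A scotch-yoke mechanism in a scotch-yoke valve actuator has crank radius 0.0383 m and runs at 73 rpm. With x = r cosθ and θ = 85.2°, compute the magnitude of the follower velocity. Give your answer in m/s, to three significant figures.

0.292

ω = 7.645 rad/s (from 73 rpm).
x = r cosθ ⇒ ẋ = −rω sinθ.
|v| = rω|sinθ| = 0.0383·7.645·|sin 85.2°| = 0.29176 m/s.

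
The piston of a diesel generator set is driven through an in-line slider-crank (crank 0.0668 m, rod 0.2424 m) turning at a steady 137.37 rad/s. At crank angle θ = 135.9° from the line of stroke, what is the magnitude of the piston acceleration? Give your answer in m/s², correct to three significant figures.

887

ω = 137.4 rad/s
x(θ) = r cosθ + √(L² − r² sin²θ); with ω constant, a = ω²·d²x/dθ².
d²x/dθ² = −r cosθ − r²(cos2θ)/√u − r⁴ sin²2θ/(4u^{3/2}),  u = L² − r² sin²θ = 0.0565967 m².
Substituting r = 0.0668 m, L = 0.2424 m, θ = 135.9°: d²x/dθ² = +0.047012 m.
a = ω²·d²x/dθ² = (137.4)²·(+0.047012) = +887.15 m/s²;  |a| = 887.15 m/s².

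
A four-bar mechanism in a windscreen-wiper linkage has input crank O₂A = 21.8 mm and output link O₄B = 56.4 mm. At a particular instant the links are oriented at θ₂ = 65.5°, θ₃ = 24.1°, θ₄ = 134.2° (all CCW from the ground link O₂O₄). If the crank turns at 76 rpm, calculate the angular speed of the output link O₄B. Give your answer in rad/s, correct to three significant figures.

ω₂ = 7.959 rad/s (from 76 rpm).
Differentiating the loop-closure r₂e^{iθ₂}+r₃e^{iθ₃}=r₁+r₄e^{iθ₄} gives r₂ω₂e^{iθ₂}+r₃ω₃e^{iθ₃}=r₄ω₄e^{iθ₄}.
Eliminating the other unknown: ω₄ = r₂ω₂ sin(θ₂−θ₃) / [r₄ sin(θ₄−θ₃)].
Numerator sine = +0.66131; denominator sine = +0.93909.
Result = 0.0218·7.959·(+0.66131) / (0.0564·(+0.93909)) = +2.1663 rad/s; magnitude 2.1663 rad/s.

2.17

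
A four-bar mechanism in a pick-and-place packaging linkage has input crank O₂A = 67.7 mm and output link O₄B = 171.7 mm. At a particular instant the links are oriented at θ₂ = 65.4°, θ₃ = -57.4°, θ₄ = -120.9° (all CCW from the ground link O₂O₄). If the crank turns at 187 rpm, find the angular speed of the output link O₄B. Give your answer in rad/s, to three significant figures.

7.25

ω₂ = 19.58 rad/s (from 187 rpm).
Differentiating the loop-closure r₂e^{iθ₂}+r₃e^{iθ₃}=r₁+r₄e^{iθ₄} gives r₂ω₂e^{iθ₂}+r₃ω₃e^{iθ₃}=r₄ω₄e^{iθ₄}.
Eliminating the other unknown: ω₄ = r₂ω₂ sin(θ₂−θ₃) / [r₄ sin(θ₄−θ₃)].
Numerator sine = +0.84057; denominator sine = -0.89493.
Result = 0.0677·19.58·(+0.84057) / (0.1717·(-0.89493)) = -7.2522 rad/s; magnitude 7.2522 rad/s.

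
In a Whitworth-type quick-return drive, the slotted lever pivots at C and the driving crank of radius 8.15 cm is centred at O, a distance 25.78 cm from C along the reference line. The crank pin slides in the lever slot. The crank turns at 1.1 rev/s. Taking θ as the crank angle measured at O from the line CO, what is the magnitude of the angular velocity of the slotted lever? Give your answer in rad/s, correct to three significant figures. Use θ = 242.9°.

ω = 6.912 rad/s (from 1.1 rev/s).
Crank pin A relative to C: A = (d + r cosθ, r sinθ); lever angle φ = atan2(r sinθ, d + r cosθ).
Differentiating tanφ: φ̇ = rω(d cosθ + r)/(d² + r² + 2dr cosθ).
d² + r² + 2dr cosθ = |CA|² = 0.0539605 m²;  d cosθ + r = -0.035939 m.
|ω_lever| = |0.0815·6.912·-0.035939| / 0.0539605 = 0.37517 rad/s.

0.375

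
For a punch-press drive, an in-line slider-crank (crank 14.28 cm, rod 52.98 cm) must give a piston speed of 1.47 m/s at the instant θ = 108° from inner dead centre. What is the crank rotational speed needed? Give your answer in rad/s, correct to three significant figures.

11.8

For an in-line slider-crank, |v_piston| = rω|sinθ|·[1 + r cosθ/√(L² − r² sin²θ)].
With r = 0.1428 m, L = 0.5298 m, θ = 108°: the bracketed kinematic factor |dx/dθ| = 0.12411 m.
ω = v/|dx/dθ| = 1.47/0.12411 = 11.845 rad/s.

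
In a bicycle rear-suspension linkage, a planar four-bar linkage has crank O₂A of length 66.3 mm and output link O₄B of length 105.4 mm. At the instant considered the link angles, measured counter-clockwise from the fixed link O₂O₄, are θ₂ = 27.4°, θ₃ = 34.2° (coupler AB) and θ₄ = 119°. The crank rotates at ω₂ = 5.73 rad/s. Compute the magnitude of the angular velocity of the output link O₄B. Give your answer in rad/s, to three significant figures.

0.429

ω₂ = 5.73 rad/s
Differentiating the loop-closure r₂e^{iθ₂}+r₃e^{iθ₃}=r₁+r₄e^{iθ₄} gives r₂ω₂e^{iθ₂}+r₃ω₃e^{iθ₃}=r₄ω₄e^{iθ₄}.
Eliminating the other unknown: ω₄ = r₂ω₂ sin(θ₂−θ₃) / [r₄ sin(θ₄−θ₃)].
Numerator sine = -0.11840; denominator sine = +0.99588.
Result = 0.0663·5.73·(-0.11840) / (0.1054·(+0.99588)) = -0.42853 rad/s; magnitude 0.42853 rad/s.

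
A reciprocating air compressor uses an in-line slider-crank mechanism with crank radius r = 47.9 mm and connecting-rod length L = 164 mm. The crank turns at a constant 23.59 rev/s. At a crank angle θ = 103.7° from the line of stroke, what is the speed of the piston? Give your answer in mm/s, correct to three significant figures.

ω = 2π·23.6 = 148.2 rad/s
For an in-line slider-crank, x = r cosθ + √(L² − r² sin²θ), so v = −rω sinθ·[1 + r cosθ/√(L² − r² sin²θ)].
With r = 0.0479 m, L = 0.164 m, θ = 103.7°: √(L² − r² sin²θ) = 0.15726 m.
v = −0.0479·148.2·0.97155·[1 + 0.0479·-0.23684/0.15726] = -6.4002 m/s.
|v| = 6.4002 m/s = 6400.2 mm/s.

6400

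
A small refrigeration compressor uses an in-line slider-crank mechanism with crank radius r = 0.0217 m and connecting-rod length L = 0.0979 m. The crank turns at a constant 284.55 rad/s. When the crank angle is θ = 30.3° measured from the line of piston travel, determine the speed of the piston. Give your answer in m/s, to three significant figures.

3.72

ω = 284.6 rad/s
For an in-line slider-crank, x = r cosθ + √(L² − r² sin²θ), so v = −rω sinθ·[1 + r cosθ/√(L² − r² sin²θ)].
With r = 0.0217 m, L = 0.0979 m, θ = 30.3°: √(L² − r² sin²θ) = 0.097286 m.
v = −0.0217·284.6·0.50453·[1 + 0.0217·0.86340/0.097286] = -3.7153 m/s.
|v| = 3.7153 m/s.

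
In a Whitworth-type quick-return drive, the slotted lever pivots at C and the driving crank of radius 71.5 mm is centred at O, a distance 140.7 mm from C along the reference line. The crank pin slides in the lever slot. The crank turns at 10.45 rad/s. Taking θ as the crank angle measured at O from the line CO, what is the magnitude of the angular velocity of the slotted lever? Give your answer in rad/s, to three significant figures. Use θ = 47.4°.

3.23

ω = 10.45 rad/s
Crank pin A relative to C: A = (d + r cosθ, r sinθ); lever angle φ = atan2(r sinθ, d + r cosθ).
Differentiating tanφ: φ̇ = rω(d cosθ + r)/(d² + r² + 2dr cosθ).
d² + r² + 2dr cosθ = |CA|² = 0.0385276 m²;  d cosθ + r = +0.16674 m.
|ω_lever| = |0.0715·10.45·+0.16674| / 0.0385276 = 3.2336 rad/s.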